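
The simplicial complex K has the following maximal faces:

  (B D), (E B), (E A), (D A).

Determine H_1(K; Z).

H_1 = Z.

Fix the vertex order A < B < D < E and write every simplex with vertices in increasing order. Then dim K = 1 and the simplices of K are:

  0-simplices (4): A, B, D, E
  1-simplices (4): AD, AE, BD, BE

giving chain groups C_0 ≅ Z^4, C_1 ≅ Z^4.

∂_1: C_1 → C_0 sends each edge [p,q] (with p < q) to q − p. For instance
  ∂BE = E − B.
The 4×4 boundary matrix has rank 3 and Smith normal form diag(1,1,1).

Now H_k = ker ∂_k / im ∂_{k+1}, so:

  H_1: rank ker ∂_1 − rank ∂_2 = (4 − 3) − 0 = 1, and there is no ∂_2, so H_1 ≅ Z.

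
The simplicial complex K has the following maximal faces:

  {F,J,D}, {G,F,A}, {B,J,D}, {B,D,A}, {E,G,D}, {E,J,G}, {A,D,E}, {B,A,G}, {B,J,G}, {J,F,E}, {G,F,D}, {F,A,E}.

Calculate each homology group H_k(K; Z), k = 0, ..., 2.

K has 7 vertices, 18 edges, 12 triangles.
rank ∂_0 = 0, rank ∂_1 = 6 ⇒ b_0 = 7 − 0 − 6 = 1; all invariant factors of ∂_1 are 1 so no torsion. So H_0 = Z.
rank ∂_1 = 6, rank ∂_2 = 12 ⇒ b_1 = 18 − 6 − 12 = 0; ∂_2 has invariant factor(s) [2] giving torsion. So H_1 = Z/2Z.
rank ∂_2 = 12, rank ∂_3 = 0 ⇒ b_2 = 12 − 12 − 0 = 0. So H_2 = 0.

H_0 = Z,  H_1 = Z/2Z,  H_2 = 0.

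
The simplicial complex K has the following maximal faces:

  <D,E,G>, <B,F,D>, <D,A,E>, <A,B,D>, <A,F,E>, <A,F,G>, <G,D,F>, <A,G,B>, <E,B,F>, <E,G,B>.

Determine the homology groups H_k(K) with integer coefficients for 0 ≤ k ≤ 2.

Order the vertices as A < B < D < E < F < G. Listing each simplex with vertices in this order, K has dimension 2 with simplices:

  0-simplices (6): A, B, D, E, F, G
  1-simplices (15): AB, AD, AE, AF, AG, BD, BE, BF, BG, DE, DF, DG, EF, EG, FG
  2-simplices (10): ABD, ABG, ADE, AEF, AFG, BDF, BEF, BEG, DEG, DFG

giving chain groups C_0 ≅ Z^6, C_1 ≅ Z^15, C_2 ≅ Z^10.

∂_1: C_1 → C_0 sends each edge [p,q] (with p < q) to q − p. For instance
  ∂AE = E − A.
As a 6×15 matrix over Z this has rank 5, with invariant factors (1,1,1,1,1).

Boundary ∂_2: C_2 → C_1 sends each 2-simplex [p,q,r] to [q,r] − [p,r] + [p,q]. For instance
  ∂AEF = EF − AF + AE,
  ∂AFG = FG − AG + AF.
As a 15×10 matrix over Z this has rank 10, with invariant factors (1,1,1,1,1,1,1,1,1,2).

Computing H_k = (kernel of ∂_k) / (image of ∂_{k+1}):

  H_0: rank C_0 − rank ∂_1 = 6 − 5 = 1, and the invariant factors of ∂_1 are all 1, so H_0 = Z.
  H_1: rank ker ∂_1 − rank ∂_2 = (15 − 5) − 10 = 0, and ∂_2 has invariant factor 2 > 1, so H_1 = Z/2Z.
  H_2: rank ker ∂_2 − rank ∂_3 = (10 − 10) − 0 = 0, and there is no ∂_3, so H_2 = 0.

H_0 ≅ Z,  H_1 ≅ Z/2Z,  H_2 = 0.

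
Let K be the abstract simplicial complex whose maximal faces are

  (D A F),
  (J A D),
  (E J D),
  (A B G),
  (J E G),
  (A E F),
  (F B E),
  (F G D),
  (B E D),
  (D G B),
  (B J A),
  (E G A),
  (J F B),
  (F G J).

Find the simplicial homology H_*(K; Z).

Order the vertices as A < B < D < E < F < G < J. Listing each simplex with vertices in this order, K has dimension 2 with simplices:

  0-simplices (7): A, B, D, E, F, G, J
  1-simplices (21): AB, AD, AE, AF, AG, AJ, BD, BE, BF, BG, BJ, DE, DF, DG, DJ, EF, EG, EJ, FG, FJ, GJ
  2-simplices (14): ABG, ABJ, ADF, ADJ, AEF, AEG, BDE, BDG, BEF, BFJ, DEJ, DFG, EGJ, FGJ

Hence C_0 ≅ Z^7, C_1 ≅ Z^21, C_2 ≅ Z^14.

The boundary map ∂_1: C_1 → C_0 is given by ∂[p,q] = [q] − [p].
As a 7×21 matrix over Z this has rank 6, with invariant factors (1,1,1,1,1,1).

∂_2: C_2 → C_1 sends each 2-simplex [p,q,r] to [q,r] − [p,r] + [p,q]. For instance
  ∂AEF = EF − AF + AE,
  ∂DFG = FG − DG + DF.
As a 21×14 matrix over Z this has rank 13, with invariant factors (1,1,1,1,1,1,1,1,1,1,1,1,1).

Reading off H_k = ker ∂_k / im ∂_{k+1}:

  H_0: rank C_0 − rank ∂_1 = 7 − 6 = 1, and the invariant factors of ∂_1 are all 1, so H_0 ≅ Z.
  H_1: rank ker ∂_1 − rank ∂_2 = (21 − 6) − 13 = 2, and the invariant factors of ∂_2 are all 1, so H_1 ≅ Z^2.
  H_2: rank ker ∂_2 − rank ∂_3 = (14 − 13) − 0 = 1, and there is no ∂_3, so H_2 ≅ Z.

H_0 = Z,  H_1 = Z^2,  H_2 = Z.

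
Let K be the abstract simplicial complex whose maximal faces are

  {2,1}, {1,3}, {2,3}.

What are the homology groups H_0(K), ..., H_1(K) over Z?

K has 3 vertices, 3 edges.
rank ∂_0 = 0, rank ∂_1 = 2 ⇒ b_0 = 3 − 0 − 2 = 1; all invariant factors of ∂_1 are 1 so no torsion. So H_0 ≅ Z.
rank ∂_1 = 2, rank ∂_2 = 0 ⇒ b_1 = 3 − 2 − 0 = 1. So H_1 ≅ Z.

H_0 ≅ Z,  H_1 ≅ Z.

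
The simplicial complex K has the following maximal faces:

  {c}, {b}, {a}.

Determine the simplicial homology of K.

Order the vertices as a < b < c. Listing each simplex with vertices in this order, K has dimension 0 with simplices:

  0-simplices (3): a, b, c

giving chain groups C_0 ≅ Z^3.

From H_k ≅ ker(∂_k) / im(∂_{k+1}) we obtain:

  H_0: rank C_0 − rank ∂_1 = 3 − 0 = 3, and there is no ∂_1, so H_0 ≅ Z^3.

H_0 ≅ Z^3.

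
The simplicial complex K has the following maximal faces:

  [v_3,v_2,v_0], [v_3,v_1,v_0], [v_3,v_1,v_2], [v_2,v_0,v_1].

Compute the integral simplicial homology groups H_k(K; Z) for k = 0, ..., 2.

H_0 = Z,  H_1 = 0,  H_2 = Z.

Order the vertices as v_0 < v_1 < v_2 < v_3. Listing each simplex with vertices in this order, K has dimension 2 with simplices:

  0-simplices (4): [v_0], [v_1], [v_2], [v_3]
  1-simplices (6): [v_0,v_1], [v_0,v_2], [v_0,v_3], [v_1,v_2], [v_1,v_3], [v_2,v_3]
  2-simplices (4): [v_0,v_1,v_2], [v_0,v_1,v_3], [v_0,v_2,v_3], [v_1,v_2,v_3]

Hence C_0 ≅ Z^4, C_1 ≅ Z^6, C_2 ≅ Z^4.

The boundary map ∂_1: C_1 → C_0 sends each edge [p,q] (with p < q) to q − p.
The 4×6 boundary matrix has rank 3 and Smith normal form diag(1,1,1).

The boundary map ∂_2: C_2 → C_1 acts by ∂[p,q,r] = [q,r] − [p,r] + [p,q]. For instance
  ∂[v_1,v_2,v_3] = [v_2,v_3] − [v_1,v_3] + [v_1,v_2],
  ∂[v_0,v_1,v_3] = [v_1,v_3] − [v_0,v_3] + [v_0,v_1].
The 6×4 boundary matrix has rank 3 and Smith normal form diag(1,1,1).

Computing H_k = (kernel of ∂_k) / (image of ∂_{k+1}):

  H_0: rank C_0 − rank ∂_1 = 4 − 3 = 1, and the invariant factors of ∂_1 are all 1, so H_0 = Z.
  H_1: rank ker ∂_1 − rank ∂_2 = (6 − 3) − 3 = 0, and the invariant factors of ∂_2 are all 1, so H_1 = 0.
  H_2: rank ker ∂_2 − rank ∂_3 = (4 − 3) − 0 = 1, and there is no ∂_3, so H_2 = Z.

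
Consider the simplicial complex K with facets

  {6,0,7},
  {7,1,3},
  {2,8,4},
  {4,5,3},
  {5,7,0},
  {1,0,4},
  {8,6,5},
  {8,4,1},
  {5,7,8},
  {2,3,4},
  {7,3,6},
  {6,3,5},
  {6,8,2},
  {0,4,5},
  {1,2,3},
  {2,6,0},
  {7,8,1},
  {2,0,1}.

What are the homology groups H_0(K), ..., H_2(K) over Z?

Order the vertices as 0 < 1 < 2 < 3 < 4 < 5 < 6 < 7 < 8. Listing each simplex with vertices in this order, K has dimension 2 with simplices:

  0-simplices (9): [0], [1], [2], [3], [4], [5], [6], [7], [8]
  1-simplices (27): (27 of them)
  2-simplices (18): [0,1,2], [0,1,4], [0,2,6], [0,4,5], [0,5,7], [0,6,7], [1,2,3], [1,3,7], [1,4,8], [1,7,8], [2,3,4], [2,4,8], [2,6,8], [3,4,5], [3,5,6], [3,6,7], [5,6,8], [5,7,8]

Hence C_0 ≅ Z^9, C_1 ≅ Z^27, C_2 ≅ Z^18.

The boundary map ∂_1: C_1 → C_0 maps an edge to its endpoints' difference, ∂[p,q] = q − p.
As a 9×27 matrix over Z this has rank 8, with invariant factors (1,1,1,1,1,1,1,1).

The boundary map ∂_2: C_2 → C_1 maps a triangle to the signed sum of its edges. For instance
  ∂[0,2,6] = [2,6] − [0,6] + [0,2],
  ∂[0,1,4] = [1,4] − [0,4] + [0,1].
The resulting 27×18 matrix has rank 18, and its Smith normal form has invariant factors (1,1,1,1,1,1,1,1,1,1,1,1,1,1,1,1,1,2).

Now H_k = ker ∂_k / im ∂_{k+1}, so:

  H_0: rank C_0 − rank ∂_1 = 9 − 8 = 1, and the invariant factors of ∂_1 are all 1, so H_0 = Z.
  H_1: rank ker ∂_1 − rank ∂_2 = (27 − 8) − 18 = 1, and ∂_2 has invariant factor 2 > 1, so H_1 = Z ⊕ Z/2.
  H_2: rank ker ∂_2 − rank ∂_3 = (18 − 18) − 0 = 0, and there is no ∂_3, so H_2 = 0.

(K is a triangulation of the Klein bottle.)

H_0 = Z,  H_1 = Z ⊕ Z/2,  H_2 = 0.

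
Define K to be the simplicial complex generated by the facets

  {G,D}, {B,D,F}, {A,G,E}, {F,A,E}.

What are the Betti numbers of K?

We work with the vertex ordering A < B < D < E < F < G. The simplices of K, each written with vertices in increasing order, are:

  0-simplices (6): A, B, D, E, F, G
  1-simplices (9): AE, AF, AG, BD, BF, DF, DG, EF, EG
  2-simplices (3): AEF, AEG, BDF

giving chain groups C_0 ≅ Z^6, C_1 ≅ Z^9, C_2 ≅ Z^3.

Boundary ∂_1: C_1 → C_0 is given by ∂[p,q] = [q] − [p]. For instance
  ∂EF = F − E.
The resulting 6×9 matrix has rank 5, and its Smith normal form has invariant factors (1,1,1,1,1).

Boundary ∂_2: C_2 → C_1 maps a triangle to the signed sum of its edges. For instance
  ∂AEF = EF − AF + AE,
  ∂AEG = EG − AG + AE.
The resulting 9×3 matrix has rank 3, and its Smith normal form has invariant factors (1,1,1).

Now H_k = ker ∂_k / im ∂_{k+1}, so:

  H_0: rank C_0 − rank ∂_1 = 6 − 5 = 1, and the invariant factors of ∂_1 are all 1, so H_0 = Z.
  H_1: rank ker ∂_1 − rank ∂_2 = (9 − 5) − 3 = 1, and the invariant factors of ∂_2 are all 1, so H_1 = Z.
  H_2: rank ker ∂_2 − rank ∂_3 = (3 − 3) − 0 = 0, and there is no ∂_3, so H_2 = 0.

As a check, the Euler characteristic is 6 − 9 + 3 = 0, which agrees with 1 − 1 + 0 = 0.

Hence the Betti numbers are b_0 = 1, b_1 = 1, b_2 = 0.

b_0 = 1, b_1 = 1, b_2 = 0.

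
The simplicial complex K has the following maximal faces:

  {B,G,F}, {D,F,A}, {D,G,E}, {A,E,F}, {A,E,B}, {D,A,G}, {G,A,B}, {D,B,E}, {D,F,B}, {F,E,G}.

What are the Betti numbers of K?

We work with the vertex ordering A < B < D < E < F < G. The simplices of K, each written with vertices in increasing order, are:

  0-simplices (6): A, B, D, E, F, G
  1-simplices (15): AB, AD, AE, AF, AG, BD, BE, BF, BG, DE, DF, DG, EF, EG, FG
  2-simplices (10): ABE, ABG, ADF, ADG, AEF, BDE, BDF, BFG, DEG, EFG

Hence C_0 ≅ Z^6, C_1 ≅ Z^15, C_2 ≅ Z^10.

The boundary map ∂_1: C_1 → C_0 sends each edge [p,q] (with p < q) to q − p. For instance
  ∂AG = G − A.
As a 6×15 matrix over Z this has rank 5, with invariant factors (1,1,1,1,1).

Boundary ∂_2: C_2 → C_1 sends each 2-simplex [p,q,r] to [q,r] − [p,r] + [p,q]. For instance
  ∂BDE = DE − BE + BD,
  ∂ADG = DG − AG + AD.
As a 15×10 matrix over Z this has rank 10, with invariant factors (1,1,1,1,1,1,1,1,1,2).

Computing H_k = (kernel of ∂_k) / (image of ∂_{k+1}):

  H_0: rank C_0 − rank ∂_1 = 6 − 5 = 1, and the invariant factors of ∂_1 are all 1, so H_0 = Z.
  H_1: rank ker ∂_1 − rank ∂_2 = (15 − 5) − 10 = 0, and ∂_2 has invariant factor 2 > 1, so H_1 = Z/2Z.
  H_2: rank ker ∂_2 − rank ∂_3 = (10 − 10) − 0 = 0, and there is no ∂_3, so H_2 = 0.

As a check, the Euler characteristic is 6 − 15 + 10 = 1, which agrees with 1 − 0 + 0 = 1.

Hence the Betti numbers are b_0 = 1, b_1 = 0, b_2 = 0.

b_0 = 1, b_1 = 0, b_2 = 0.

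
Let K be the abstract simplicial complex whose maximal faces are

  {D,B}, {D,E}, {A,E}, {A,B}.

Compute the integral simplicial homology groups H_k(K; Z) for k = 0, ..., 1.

Take the total order A < B < D < E on the vertex set. Then K (dimension 1) consists of the simplices:

  0-simplices (4): A, B, D, E
  1-simplices (4): AB, AE, BD, DE

giving chain groups C_0 ≅ Z^4, C_1 ≅ Z^4.

∂_1: C_1 → C_0 is given by ∂[p,q] = [q] − [p]. For instance
  ∂DE = E − D.
As a 4×4 matrix over Z this has rank 3, with invariant factors (1,1,1).

From H_k ≅ ker(∂_k) / im(∂_{k+1}) we obtain:

  H_0: rank C_0 − rank ∂_1 = 4 − 3 = 1, and the invariant factors of ∂_1 are all 1, so H_0 = Z.
  H_1: rank ker ∂_1 − rank ∂_2 = (4 − 3) − 0 = 1, and there is no ∂_2, so H_1 = Z.

H_0 = Z,  H_1 = Z.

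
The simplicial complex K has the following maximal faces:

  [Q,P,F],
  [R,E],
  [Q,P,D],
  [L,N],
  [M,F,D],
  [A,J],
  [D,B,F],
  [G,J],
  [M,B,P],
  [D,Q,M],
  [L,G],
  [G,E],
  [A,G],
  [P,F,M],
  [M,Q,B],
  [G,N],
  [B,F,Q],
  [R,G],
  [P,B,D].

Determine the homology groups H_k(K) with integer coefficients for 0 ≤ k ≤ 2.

H_0 ≅ Z^2,  H_1 ≅ Z^3 ⊕ Z/2Z,  H_2 = 0.

K has 13 vertices, 24 edges, 10 triangles.
rank ∂_0 = 0, rank ∂_1 = 11 ⇒ b_0 = 13 − 0 − 11 = 2; all invariant factors of ∂_1 are 1 so no torsion. So H_0 = Z^2.
rank ∂_1 = 11, rank ∂_2 = 10 ⇒ b_1 = 24 − 11 − 10 = 3; ∂_2 has invariant factor(s) [2] giving torsion. So H_1 = Z^3 ⊕ Z/2Z.
rank ∂_2 = 10, rank ∂_3 = 0 ⇒ b_2 = 10 − 10 − 0 = 0. So H_2 = 0.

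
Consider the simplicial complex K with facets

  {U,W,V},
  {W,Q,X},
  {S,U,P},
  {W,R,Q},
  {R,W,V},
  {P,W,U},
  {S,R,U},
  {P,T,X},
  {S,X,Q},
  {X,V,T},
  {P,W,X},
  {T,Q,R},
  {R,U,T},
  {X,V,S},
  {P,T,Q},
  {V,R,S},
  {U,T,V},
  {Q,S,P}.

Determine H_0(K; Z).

H_0 = Z.

Take the total order P < Q < R < S < T < U < V < W < X on the vertex set. Then K (dimension 2) consists of the simplices:

  0-simplices (9): P, Q, R, S, T, U, V, W, X
  1-simplices (27): PQ, PS, PT, PU, PW, PX, QR, QS, QT, QW, QX, RS, RT, RU, RV, RW, SU, SV, SX, TU, TV, TX, UV, UW, VW, VX, WX
  2-simplices (18): PQS, PQT, PSU, PTX, PUW, PWX, QRT, QRW, QSX, QWX, RSU, RSV, RTU, RVW, SVX, TUV, TVX, UVW

Hence C_0 ≅ Z^9, C_1 ≅ Z^27, C_2 ≅ Z^18.

Boundary ∂_1: C_1 → C_0 maps an edge to its endpoints' difference, ∂[p,q] = q − p. For instance
  ∂RU = U − R.
The resulting 9×27 matrix has rank 8, and its Smith normal form has invariant factors (1,1,1,1,1,1,1,1).

The boundary map ∂_2: C_2 → C_1 acts by ∂[p,q,r] = [q,r] − [p,r] + [p,q]. For instance
  ∂QWX = WX − QX + QW,
  ∂RVW = VW − RW + RV.
This gives a 27×18 integer matrix of rank 18; reducing to Smith normal form yields diagonal entries (1,1,1,1,1,1,1,1,1,1,1,1,1,1,1,1,1,2).

Computing H_k = (kernel of ∂_k) / (image of ∂_{k+1}):

  H_0: rank C_0 − rank ∂_1 = 9 − 8 = 1, and the invariant factors of ∂_1 are all 1, so H_0 = Z.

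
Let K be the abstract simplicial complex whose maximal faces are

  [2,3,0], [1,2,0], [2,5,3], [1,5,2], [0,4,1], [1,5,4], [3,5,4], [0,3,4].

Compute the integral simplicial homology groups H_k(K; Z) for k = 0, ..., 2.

H_0 = Z,  H_1 = 0,  H_2 = Z.

Order the vertices as 0 < 1 < 2 < 3 < 4 < 5. Listing each simplex with vertices in this order, K has dimension 2 with simplices:

  0-simplices (6): [0], [1], [2], [3], [4], [5]
  1-simplices (12): [0,1], [0,2], [0,3], [0,4], [1,2], [1,4], [1,5], [2,3], [2,5], [3,4], [3,5], [4,5]
  2-simplices (8): [0,1,2], [0,1,4], [0,2,3], [0,3,4], [1,2,5], [1,4,5], [2,3,5], [3,4,5]

so the chain groups are C_0 ≅ Z^6, C_1 ≅ Z^12, C_2 ≅ Z^8.

∂_1: C_1 → C_0 is given by ∂[p,q] = [q] − [p].
The 6×12 boundary matrix has rank 5 and Smith normal form diag(1,1,1,1,1).

Boundary ∂_2: C_2 → C_1 sends each 2-simplex [p,q,r] to [q,r] − [p,r] + [p,q]. For instance
  ∂[1,4,5] = [4,5] − [1,5] + [1,4],
  ∂[0,3,4] = [3,4] − [0,4] + [0,3].
As a 12×8 matrix over Z this has rank 7, with invariant factors (1,1,1,1,1,1,1).

Computing H_k = (kernel of ∂_k) / (image of ∂_{k+1}):

  H_0: rank C_0 − rank ∂_1 = 6 − 5 = 1, and the invariant factors of ∂_1 are all 1, so H_0 ≅ Z.
  H_1: rank ker ∂_1 − rank ∂_2 = (12 − 5) − 7 = 0, and the invariant factors of ∂_2 are all 1, so H_1 ≅ 0.
  H_2: rank ker ∂_2 − rank ∂_3 = (8 − 7) − 0 = 1, and there is no ∂_3, so H_2 ≅ Z.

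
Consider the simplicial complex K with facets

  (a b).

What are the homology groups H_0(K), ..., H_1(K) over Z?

H_0 = Z,  H_1 = 0.

K has 2 vertices, 1 edge.
rank ∂_0 = 0, rank ∂_1 = 1 ⇒ b_0 = 2 − 0 − 1 = 1; all invariant factors of ∂_1 are 1 so no torsion. So H_0 = Z.
rank ∂_1 = 1, rank ∂_2 = 0 ⇒ b_1 = 1 − 1 − 0 = 0. So H_1 = 0.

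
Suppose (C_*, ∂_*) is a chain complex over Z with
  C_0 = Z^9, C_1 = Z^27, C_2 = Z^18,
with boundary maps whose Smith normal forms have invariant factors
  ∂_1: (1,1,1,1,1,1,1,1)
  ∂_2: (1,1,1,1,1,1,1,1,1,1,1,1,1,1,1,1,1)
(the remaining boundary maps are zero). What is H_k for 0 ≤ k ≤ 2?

H_0: b_0 = 9 − 0 − 8 = 1; torsion from ∂_1 factors > 1: none. So H_0 ≅ Z.
H_1: b_1 = 27 − 8 − 17 = 2; torsion from ∂_2 factors > 1: none. So H_1 ≅ Z^2.
H_2: b_2 = 18 − 17 − 0 = 1; torsion from ∂_3 factors > 1: none. So H_2 ≅ Z.

H_0 ≅ Z,  H_1 ≅ Z^2,  H_2 ≅ Z.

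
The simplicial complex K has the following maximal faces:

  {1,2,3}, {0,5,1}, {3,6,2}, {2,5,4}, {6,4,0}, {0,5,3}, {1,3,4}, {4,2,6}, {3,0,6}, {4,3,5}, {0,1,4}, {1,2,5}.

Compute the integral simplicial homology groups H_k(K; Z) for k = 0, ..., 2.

K has 7 vertices, 18 edges, 12 triangles.
rank ∂_0 = 0, rank ∂_1 = 6 ⇒ b_0 = 7 − 0 − 6 = 1; all invariant factors of ∂_1 are 1 so no torsion. So H_0 = Z.
rank ∂_1 = 6, rank ∂_2 = 12 ⇒ b_1 = 18 − 6 − 12 = 0; ∂_2 has invariant factor(s) [2] giving torsion. So H_1 = Z/2.
rank ∂_2 = 12, rank ∂_3 = 0 ⇒ b_2 = 12 − 12 − 0 = 0. So H_2 = 0.

H_0 ≅ Z,  H_1 ≅ Z/2,  H_2 = 0.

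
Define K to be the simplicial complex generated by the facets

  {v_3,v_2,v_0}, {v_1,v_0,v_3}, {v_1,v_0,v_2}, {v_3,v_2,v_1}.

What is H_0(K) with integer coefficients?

H_0 = Z.

We work with the vertex ordering v_0 < v_1 < v_2 < v_3. The simplices of K, each written with vertices in increasing order, are:

  0-simplices (4): [v_0], [v_1], [v_2], [v_3]
  1-simplices (6): [v_0,v_1], [v_0,v_2], [v_0,v_3], [v_1,v_2], [v_1,v_3], [v_2,v_3]
  2-simplices (4): [v_0,v_1,v_2], [v_0,v_1,v_3], [v_0,v_2,v_3], [v_1,v_2,v_3]

Hence C_0 ≅ Z^4, C_1 ≅ Z^6, C_2 ≅ Z^4.

Boundary ∂_1: C_1 → C_0 is given by ∂[p,q] = [q] − [p]. For instance
  ∂[v_0,v_2] = [v_2] − [v_0].
The resulting 4×6 matrix has rank 3, and its Smith normal form has invariant factors (1,1,1).

The boundary map ∂_2: C_2 → C_1 maps a triangle to the signed sum of its edges. For instance
  ∂[v_0,v_1,v_2] = [v_1,v_2] − [v_0,v_2] + [v_0,v_1],
  ∂[v_1,v_2,v_3] = [v_2,v_3] − [v_1,v_3] + [v_1,v_2].
As a 6×4 matrix over Z this has rank 3, with invariant factors (1,1,1).

Now H_k = ker ∂_k / im ∂_{k+1}, so:

  H_0: rank C_0 − rank ∂_1 = 4 − 3 = 1, and the invariant factors of ∂_1 are all 1, so H_0 ≅ Z.

(K is a triangulation of the 2-sphere S^2.)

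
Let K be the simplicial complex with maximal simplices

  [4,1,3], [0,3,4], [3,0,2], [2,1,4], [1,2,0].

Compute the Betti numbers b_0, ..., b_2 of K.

b_0 = 1, b_1 = 1, b_2 = 0.

K has 5 vertices, 10 edges, 5 triangles.
rank ∂_0 = 0, rank ∂_1 = 4 ⇒ b_0 = 5 − 0 − 4 = 1; all invariant factors of ∂_1 are 1 so no torsion. So H_0 = Z.
rank ∂_1 = 4, rank ∂_2 = 5 ⇒ b_1 = 10 − 4 − 5 = 1; all invariant factors of ∂_2 are 1 so no torsion. So H_1 = Z.
rank ∂_2 = 5, rank ∂_3 = 0 ⇒ b_2 = 5 − 5 − 0 = 0. So H_2 = 0.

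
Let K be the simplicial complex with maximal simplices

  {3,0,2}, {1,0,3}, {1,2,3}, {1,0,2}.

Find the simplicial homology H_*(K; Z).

Order the vertices as 0 < 1 < 2 < 3. Listing each simplex with vertices in this order, K has dimension 2 with simplices:

  0-simplices (4): [0], [1], [2], [3]
  1-simplices (6): [0,1], [0,2], [0,3], [1,2], [1,3], [2,3]
  2-simplices (4): [0,1,2], [0,1,3], [0,2,3], [1,2,3]

giving chain groups C_0 ≅ Z^4, C_1 ≅ Z^6, C_2 ≅ Z^4.

∂_1: C_1 → C_0 is given by ∂[p,q] = [q] − [p].
This gives a 4×6 integer matrix of rank 3; reducing to Smith normal form yields diagonal entries (1,1,1).

The boundary map ∂_2: C_2 → C_1 acts by ∂[p,q,r] = [q,r] − [p,r] + [p,q]. For instance
  ∂[1,2,3] = [2,3] − [1,3] + [1,2],
  ∂[0,2,3] = [2,3] − [0,3] + [0,2].
As a 6×4 matrix over Z this has rank 3, with invariant factors (1,1,1).

Computing H_k = (kernel of ∂_k) / (image of ∂_{k+1}):

  H_0: rank C_0 − rank ∂_1 = 4 − 3 = 1, and the invariant factors of ∂_1 are all 1, so H_0 = Z.
  H_1: rank ker ∂_1 − rank ∂_2 = (6 − 3) − 3 = 0, and the invariant factors of ∂_2 are all 1, so H_1 = 0.
  H_2: rank ker ∂_2 − rank ∂_3 = (4 − 3) − 0 = 1, and there is no ∂_3, so H_2 = Z.

(K is a triangulation of the 2-sphere S^2.)

H_0 ≅ Z,  H_1 = 0,  H_2 ≅ Z.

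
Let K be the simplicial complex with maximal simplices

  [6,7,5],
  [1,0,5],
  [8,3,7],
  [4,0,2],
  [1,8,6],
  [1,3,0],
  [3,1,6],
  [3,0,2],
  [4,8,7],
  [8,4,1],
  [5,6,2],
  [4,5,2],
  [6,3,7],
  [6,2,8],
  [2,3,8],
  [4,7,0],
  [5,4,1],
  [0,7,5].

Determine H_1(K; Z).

H_1 ≅ Z ⊕ Z/2.

Take the total order 0 < 1 < 2 < 3 < 4 < 5 < 6 < 7 < 8 on the vertex set. Then K (dimension 2) consists of the simplices:

  0-simplices (9): [0], [1], [2], [3], [4], [5], [6], [7], [8]
  1-simplices (27): (27 of them)
  2-simplices (18): [0,1,3], [0,1,5], [0,2,3], [0,2,4], [0,4,7], [0,5,7], [1,3,6], [1,4,5], [1,4,8], [1,6,8], [2,3,8], [2,4,5], [2,5,6], [2,6,8], [3,6,7], [3,7,8], [4,7,8], [5,6,7]

giving chain groups C_0 ≅ Z^9, C_1 ≅ Z^27, C_2 ≅ Z^18.

The boundary map ∂_1: C_1 → C_0 maps an edge to its endpoints' difference, ∂[p,q] = q − p. For instance
  ∂[2,3] = [3] − [2].
This gives a 9×27 integer matrix of rank 8; reducing to Smith normal form yields diagonal entries (1,1,1,1,1,1,1,1).

∂_2: C_2 → C_1 acts by ∂[p,q,r] = [q,r] − [p,r] + [p,q]. For instance
  ∂[1,4,5] = [4,5] − [1,5] + [1,4],
  ∂[1,6,8] = [6,8] − [1,8] + [1,6].
The resulting 27×18 matrix has rank 18, and its Smith normal form has invariant factors (1,1,1,1,1,1,1,1,1,1,1,1,1,1,1,1,1,2).

From H_k ≅ ker(∂_k) / im(∂_{k+1}) we obtain:

  H_1: rank ker ∂_1 − rank ∂_2 = (27 − 8) − 18 = 1, and ∂_2 has invariant factor 2 > 1, so H_1 ≅ Z ⊕ Z/2.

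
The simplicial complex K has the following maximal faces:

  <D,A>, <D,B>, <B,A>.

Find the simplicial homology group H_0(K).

H_0 = Z.

Fix the vertex order A < B < D and write every simplex with vertices in increasing order. Then dim K = 1 and the simplices of K are:

  0-simplices (3): A, B, D
  1-simplices (3): AB, AD, BD

giving chain groups C_0 ≅ Z^3, C_1 ≅ Z^3.

The boundary map ∂_1: C_1 → C_0 sends each edge [p,q] (with p < q) to q − p. For instance
  ∂AB = B − A.
The 3×3 boundary matrix has rank 2 and Smith normal form diag(1,1).

Reading off H_k = ker ∂_k / im ∂_{k+1}:

  H_0: rank C_0 − rank ∂_1 = 3 − 2 = 1, and the invariant factors of ∂_1 are all 1, so H_0 ≅ Z.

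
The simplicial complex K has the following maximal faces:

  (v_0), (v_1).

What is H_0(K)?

H_0 = Z^2.

K has 2 vertices.
rank ∂_0 = 0, rank ∂_1 = 0 ⇒ b_0 = 2 − 0 − 0 = 2. So H_0 = Z^2.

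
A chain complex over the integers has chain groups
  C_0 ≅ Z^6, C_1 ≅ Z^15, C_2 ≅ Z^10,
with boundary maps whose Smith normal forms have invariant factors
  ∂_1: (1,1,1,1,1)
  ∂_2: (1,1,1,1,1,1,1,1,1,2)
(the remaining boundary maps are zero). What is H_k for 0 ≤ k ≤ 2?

H_0: b_0 = 6 − 0 − 5 = 1; torsion from ∂_1 factors > 1: none. So H_0 ≅ Z.
H_1: b_1 = 15 − 5 − 10 = 0; torsion from ∂_2 factors > 1: [2]. So H_1 ≅ Z/2Z.
H_2: b_2 = 10 − 10 − 0 = 0; torsion from ∂_3 factors > 1: none. So H_2 ≅ 0.

H_0 ≅ Z,  H_1 ≅ Z/2Z,  H_2 = 0.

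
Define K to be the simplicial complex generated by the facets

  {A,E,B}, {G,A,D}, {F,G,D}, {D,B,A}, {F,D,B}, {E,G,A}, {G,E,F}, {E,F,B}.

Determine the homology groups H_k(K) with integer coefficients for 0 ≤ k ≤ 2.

Fix the vertex order A < B < D < E < F < G and write every simplex with vertices in increasing order. Then dim K = 2 and the simplices of K are:

  0-simplices (6): A, B, D, E, F, G
  1-simplices (12): AB, AD, AE, AG, BD, BE, BF, DF, DG, EF, EG, FG
  2-simplices (8): ABD, ABE, ADG, AEG, BDF, BEF, DFG, EFG

Hence C_0 ≅ Z^6, C_1 ≅ Z^12, C_2 ≅ Z^8.

Boundary ∂_1: C_1 → C_0 sends each edge [p,q] (with p < q) to q − p. For instance
  ∂AG = G − A.
As a 6×12 matrix over Z this has rank 5, with invariant factors (1,1,1,1,1).

∂_2: C_2 → C_1 maps a triangle to the signed sum of its edges. For instance
  ∂DFG = FG − DG + DF,
  ∂EFG = FG − EG + EF.
The 12×8 boundary matrix has rank 7 and Smith normal form diag(1,1,1,1,1,1,1).

Computing H_k = (kernel of ∂_k) / (image of ∂_{k+1}):

  H_0: rank C_0 − rank ∂_1 = 6 − 5 = 1, and the invariant factors of ∂_1 are all 1, so H_0 = Z.
  H_1: rank ker ∂_1 − rank ∂_2 = (12 − 5) − 7 = 0, and the invariant factors of ∂_2 are all 1, so H_1 = 0.
  H_2: rank ker ∂_2 − rank ∂_3 = (8 − 7) − 0 = 1, and there is no ∂_3, so H_2 = Z.

As a check, the Euler characteristic is 6 − 12 + 8 = 2, which agrees with 1 − 0 + 1 = 2.

H_0 = Z,  H_1 = 0,  H_2 = Z.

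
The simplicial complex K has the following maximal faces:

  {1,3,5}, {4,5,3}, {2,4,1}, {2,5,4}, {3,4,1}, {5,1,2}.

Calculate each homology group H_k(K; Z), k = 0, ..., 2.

K has 5 vertices, 9 edges, 6 triangles.
rank ∂_0 = 0, rank ∂_1 = 4 ⇒ b_0 = 5 − 0 − 4 = 1; all invariant factors of ∂_1 are 1 so no torsion. So H_0 ≅ Z.
rank ∂_1 = 4, rank ∂_2 = 5 ⇒ b_1 = 9 − 4 − 5 = 0; all invariant factors of ∂_2 are 1 so no torsion. So H_1 ≅ 0.
rank ∂_2 = 5, rank ∂_3 = 0 ⇒ b_2 = 6 − 5 − 0 = 1. So H_2 ≅ Z.

H_0 ≅ Z,  H_1 = 0,  H_2 ≅ Z.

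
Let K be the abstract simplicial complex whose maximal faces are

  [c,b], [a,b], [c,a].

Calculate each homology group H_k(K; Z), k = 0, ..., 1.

H_0 = Z,  H_1 = Z.

We work with the vertex ordering a < b < c. The simplices of K, each written with vertices in increasing order, are:

  0-simplices (3): a, b, c
  1-simplices (3): ab, ac, bc

giving chain groups C_0 ≅ Z^3, C_1 ≅ Z^3.

The boundary map ∂_1: C_1 → C_0 maps an edge to its endpoints' difference, ∂[p,q] = q − p. For instance
  ∂ac = c − a.
This gives a 3×3 integer matrix of rank 2; reducing to Smith normal form yields diagonal entries (1,1).

From H_k ≅ ker(∂_k) / im(∂_{k+1}) we obtain:

  H_0: rank C_0 − rank ∂_1 = 3 − 2 = 1, and the invariant factors of ∂_1 are all 1, so H_0 = Z.
  H_1: rank ker ∂_1 − rank ∂_2 = (3 − 2) − 0 = 1, and there is no ∂_2, so H_1 = Z.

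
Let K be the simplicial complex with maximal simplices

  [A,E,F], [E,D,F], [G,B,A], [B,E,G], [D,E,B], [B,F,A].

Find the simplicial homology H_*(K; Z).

H_0 = Z,  H_1 = Z,  H_2 = 0.

Order the vertices as A < B < D < E < F < G. Listing each simplex with vertices in this order, K has dimension 2 with simplices:

  0-simplices (6): A, B, D, E, F, G
  1-simplices (12): AB, AE, AF, AG, BD, BE, BF, BG, DE, DF, EF, EG
  2-simplices (6): ABF, ABG, AEF, BDE, BEG, DEF

giving chain groups C_0 ≅ Z^6, C_1 ≅ Z^12, C_2 ≅ Z^6.

Boundary ∂_1: C_1 → C_0 maps an edge to its endpoints' difference, ∂[p,q] = q − p.
The resulting 6×12 matrix has rank 5, and its Smith normal form has invariant factors (1,1,1,1,1).

Boundary ∂_2: C_2 → C_1 sends each 2-simplex [p,q,r] to [q,r] − [p,r] + [p,q]. For instance
  ∂AEF = EF − AF + AE,
  ∂ABF = BF − AF + AB.
This gives a 12×6 integer matrix of rank 6; reducing to Smith normal form yields diagonal entries (1,1,1,1,1,1).

From H_k ≅ ker(∂_k) / im(∂_{k+1}) we obtain:

  H_0: rank C_0 − rank ∂_1 = 6 − 5 = 1, and the invariant factors of ∂_1 are all 1, so H_0 = Z.
  H_1: rank ker ∂_1 − rank ∂_2 = (12 − 5) − 6 = 1, and the invariant factors of ∂_2 are all 1, so H_1 = Z.
  H_2: rank ker ∂_2 − rank ∂_3 = (6 − 6) − 0 = 0, and there is no ∂_3, so H_2 = 0.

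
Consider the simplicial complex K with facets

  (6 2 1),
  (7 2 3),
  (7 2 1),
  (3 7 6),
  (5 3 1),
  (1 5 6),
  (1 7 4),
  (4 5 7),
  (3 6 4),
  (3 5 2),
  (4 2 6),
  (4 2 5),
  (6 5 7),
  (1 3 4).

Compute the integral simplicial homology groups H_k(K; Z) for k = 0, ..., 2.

H_0 = Z,  H_1 = Z^2,  H_2 = Z.

Order the vertices as 1 < 2 < 3 < 4 < 5 < 6 < 7. Listing each simplex with vertices in this order, K has dimension 2 with simplices:

  0-simplices (7): [1], [2], [3], [4], [5], [6], [7]
  1-simplices (21): [1,2], [1,3], [1,4], [1,5], [1,6], [1,7], [2,3], [2,4], [2,5], [2,6], [2,7], [3,4], [3,5], [3,6], [3,7], [4,5], [4,6], [4,7], [5,6], [5,7], [6,7]
  2-simplices (14): [1,2,6], [1,2,7], [1,3,4], [1,3,5], [1,4,7], [1,5,6], [2,3,5], [2,3,7], [2,4,5], [2,4,6], [3,4,6], [3,6,7], [4,5,7], [5,6,7]

giving chain groups C_0 ≅ Z^7, C_1 ≅ Z^21, C_2 ≅ Z^14.

∂_1: C_1 → C_0 sends each edge [p,q] (with p < q) to q − p.
As a 7×21 matrix over Z this has rank 6, with invariant factors (1,1,1,1,1,1).

The boundary map ∂_2: C_2 → C_1 maps a triangle to the signed sum of its edges. For instance
  ∂[2,4,5] = [4,5] − [2,5] + [2,4],
  ∂[2,3,5] = [3,5] − [2,5] + [2,3].
As a 21×14 matrix over Z this has rank 13, with invariant factors (1,1,1,1,1,1,1,1,1,1,1,1,1).

Now H_k = ker ∂_k / im ∂_{k+1}, so:

  H_0: rank C_0 − rank ∂_1 = 7 − 6 = 1, and the invariant factors of ∂_1 are all 1, so H_0 = Z.
  H_1: rank ker ∂_1 − rank ∂_2 = (21 − 6) − 13 = 2, and the invariant factors of ∂_2 are all 1, so H_1 = Z^2.
  H_2: rank ker ∂_2 − rank ∂_3 = (14 − 13) − 0 = 1, and there is no ∂_3, so H_2 = Z.

As a check, the Euler characteristic is 7 − 21 + 14 = 0, which agrees with 1 − 2 + 1 = 0.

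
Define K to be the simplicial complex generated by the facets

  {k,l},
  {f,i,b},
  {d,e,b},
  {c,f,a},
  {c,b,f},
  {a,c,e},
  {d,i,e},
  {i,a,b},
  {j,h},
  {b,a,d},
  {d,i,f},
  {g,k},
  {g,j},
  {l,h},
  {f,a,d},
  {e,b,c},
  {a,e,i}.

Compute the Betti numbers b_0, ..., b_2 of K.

Order the vertices as a < b < c < d < e < f < g < h < i < j < k < l. Listing each simplex with vertices in this order, K has dimension 2 with simplices:

  0-simplices (12): a, b, c, d, e, f, g, h, i, j, k, l
  1-simplices (23): ab, ac, ad, ae, af, ai, bc, bd, be, bf, bi, ce, cf, de, df, di, ei, fi, gj, gk, hj, hl, kl
  2-simplices (12): abd, abi, ace, acf, adf, aei, bce, bcf, bde, bfi, dei, dfi

Hence C_0 ≅ Z^12, C_1 ≅ Z^23, C_2 ≅ Z^12.

The boundary map ∂_1: C_1 → C_0 is given by ∂[p,q] = [q] − [p].
The 12×23 boundary matrix has rank 10 and Smith normal form diag(1,1,1,1,1,1,1,1,1,1).

∂_2: C_2 → C_1 sends each 2-simplex [p,q,r] to [q,r] − [p,r] + [p,q]. For instance
  ∂abd = bd − ad + ab,
  ∂bfi = fi − bi + bf.
The 23×12 boundary matrix has rank 12 and Smith normal form diag(1,1,1,1,1,1,1,1,1,1,1,2).

Computing H_k = (kernel of ∂_k) / (image of ∂_{k+1}):

  H_0: rank C_0 − rank ∂_1 = 12 − 10 = 2, and the invariant factors of ∂_1 are all 1, so H_0 = Z^2.
  H_1: rank ker ∂_1 − rank ∂_2 = (23 − 10) − 12 = 1, and ∂_2 has invariant factor 2 > 1, so H_1 = Z ⊕ Z_2.
  H_2: rank ker ∂_2 − rank ∂_3 = (12 − 12) − 0 = 0, and there is no ∂_3, so H_2 = 0.

As a check, the Euler characteristic is 12 − 23 + 12 = 1, which agrees with 2 − 1 + 0 = 1.

Hence the Betti numbers are b_0 = 2, b_1 = 1, b_2 = 0.

b_0 = 2, b_1 = 1, b_2 = 0.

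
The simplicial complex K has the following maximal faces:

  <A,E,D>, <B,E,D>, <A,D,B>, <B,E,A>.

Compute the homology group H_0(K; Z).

Fix the vertex order A < B < D < E and write every simplex with vertices in increasing order. Then dim K = 2 and the simplices of K are:

  0-simplices (4): A, B, D, E
  1-simplices (6): AB, AD, AE, BD, BE, DE
  2-simplices (4): ABD, ABE, ADE, BDE

so the chain groups are C_0 ≅ Z^4, C_1 ≅ Z^6, C_2 ≅ Z^4.

∂_1: C_1 → C_0 maps an edge to its endpoints' difference, ∂[p,q] = q − p.
This gives a 4×6 integer matrix of rank 3; reducing to Smith normal form yields diagonal entries (1,1,1).

Boundary ∂_2: C_2 → C_1 sends each 2-simplex [p,q,r] to [q,r] − [p,r] + [p,q]. For instance
  ∂BDE = DE − BE + BD,
  ∂ADE = DE − AE + AD.
This gives a 6×4 integer matrix of rank 3; reducing to Smith normal form yields diagonal entries (1,1,1).

Computing H_k = (kernel of ∂_k) / (image of ∂_{k+1}):

  H_0: rank C_0 − rank ∂_1 = 4 − 3 = 1, and the invariant factors of ∂_1 are all 1, so H_0 ≅ Z.

H_0 = Z.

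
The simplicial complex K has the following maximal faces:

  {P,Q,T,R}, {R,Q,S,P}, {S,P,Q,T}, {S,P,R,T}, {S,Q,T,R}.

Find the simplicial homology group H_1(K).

H_1 ≅ 0.

K has 5 vertices, 10 edges, 10 triangles, 5 3-simplices.
rank ∂_1 = 4, rank ∂_2 = 6 ⇒ b_1 = 10 − 4 − 6 = 0; all invariant factors of ∂_2 are 1 so no torsion. So H_1 = 0.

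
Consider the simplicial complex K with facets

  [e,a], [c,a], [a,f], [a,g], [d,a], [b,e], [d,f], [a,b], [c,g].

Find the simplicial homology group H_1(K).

H_1 = Z^3.

We work with the vertex ordering a < b < c < d < e < f < g. The simplices of K, each written with vertices in increasing order, are:

  0-simplices (7): a, b, c, d, e, f, g
  1-simplices (9): ab, ac, ad, ae, af, ag, be, cg, df

so the chain groups are C_0 ≅ Z^7, C_1 ≅ Z^9.

The boundary map ∂_1: C_1 → C_0 maps an edge to its endpoints' difference, ∂[p,q] = q − p. For instance
  ∂ag = g − a.
The resulting 7×9 matrix has rank 6, and its Smith normal form has invariant factors (1,1,1,1,1,1).

From H_k ≅ ker(∂_k) / im(∂_{k+1}) we obtain:

  H_1: rank ker ∂_1 − rank ∂_2 = (9 − 6) − 0 = 3, and there is no ∂_2, so H_1 ≅ Z^3.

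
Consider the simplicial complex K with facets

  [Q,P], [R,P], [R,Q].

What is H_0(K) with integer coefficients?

H_0 ≅ Z.

Order the vertices as P < Q < R. Listing each simplex with vertices in this order, K has dimension 1 with simplices:

  0-simplices (3): P, Q, R
  1-simplices (3): PQ, PR, QR

Hence C_0 ≅ Z^3, C_1 ≅ Z^3.

Boundary ∂_1: C_1 → C_0 is given by ∂[p,q] = [q] − [p].
The 3×3 boundary matrix has rank 2 and Smith normal form diag(1,1).

From H_k ≅ ker(∂_k) / im(∂_{k+1}) we obtain:

  H_0: rank C_0 − rank ∂_1 = 3 − 2 = 1, and the invariant factors of ∂_1 are all 1, so H_0 ≅ Z.

(K is a triangulation of the circle S^1.)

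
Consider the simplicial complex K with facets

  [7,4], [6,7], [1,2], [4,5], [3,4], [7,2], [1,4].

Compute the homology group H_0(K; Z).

H_0 ≅ Z.

We work with the vertex ordering 1 < 2 < 3 < 4 < 5 < 6 < 7. The simplices of K, each written with vertices in increasing order, are:

  0-simplices (7): [1], [2], [3], [4], [5], [6], [7]
  1-simplices (7): [1,2], [1,4], [2,7], [3,4], [4,5], [4,7], [6,7]

giving chain groups C_0 ≅ Z^7, C_1 ≅ Z^7.

Boundary ∂_1: C_1 → C_0 is given by ∂[p,q] = [q] − [p].
As a 7×7 matrix over Z this has rank 6, with invariant factors (1,1,1,1,1,1).

Computing H_k = (kernel of ∂_k) / (image of ∂_{k+1}):

  H_0: rank C_0 − rank ∂_1 = 7 − 6 = 1, and the invariant factors of ∂_1 are all 1, so H_0 ≅ Z.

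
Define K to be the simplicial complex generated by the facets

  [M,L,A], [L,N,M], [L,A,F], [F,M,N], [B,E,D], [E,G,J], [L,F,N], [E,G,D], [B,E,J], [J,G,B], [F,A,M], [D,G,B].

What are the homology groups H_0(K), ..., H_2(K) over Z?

Fix the vertex order A < B < D < E < F < G < J < L < M < N and write every simplex with vertices in increasing order. Then dim K = 2 and the simplices of K are:

  0-simplices (10): A, B, D, E, F, G, J, L, M, N
  1-simplices (18): AF, AL, AM, BD, BE, BG, BJ, DE, DG, EG, EJ, FL, FM, FN, GJ, LM, LN, MN
  2-simplices (12): AFL, AFM, ALM, BDE, BDG, BEJ, BGJ, DEG, EGJ, FLN, FMN, LMN

giving chain groups C_0 ≅ Z^10, C_1 ≅ Z^18, C_2 ≅ Z^12.

Boundary ∂_1: C_1 → C_0 maps an edge to its endpoints' difference, ∂[p,q] = q − p.
The resulting 10×18 matrix has rank 8, and its Smith normal form has invariant factors (1,1,1,1,1,1,1,1).

Boundary ∂_2: C_2 → C_1 acts by ∂[p,q,r] = [q,r] − [p,r] + [p,q]. For instance
  ∂AFL = FL − AL + AF,
  ∂BDE = DE − BE + BD.
The resulting 18×12 matrix has rank 10, and its Smith normal form has invariant factors (1,1,1,1,1,1,1,1,1,1).

Now H_k = ker ∂_k / im ∂_{k+1}, so:

  H_0: rank C_0 − rank ∂_1 = 10 − 8 = 2, and the invariant factors of ∂_1 are all 1, so H_0 = Z^2.
  H_1: rank ker ∂_1 − rank ∂_2 = (18 − 8) − 10 = 0, and the invariant factors of ∂_2 are all 1, so H_1 = 0.
  H_2: rank ker ∂_2 − rank ∂_3 = (12 − 10) − 0 = 2, and there is no ∂_3, so H_2 = Z^2.

H_0 = Z^2,  H_1 = 0,  H_2 = Z^2.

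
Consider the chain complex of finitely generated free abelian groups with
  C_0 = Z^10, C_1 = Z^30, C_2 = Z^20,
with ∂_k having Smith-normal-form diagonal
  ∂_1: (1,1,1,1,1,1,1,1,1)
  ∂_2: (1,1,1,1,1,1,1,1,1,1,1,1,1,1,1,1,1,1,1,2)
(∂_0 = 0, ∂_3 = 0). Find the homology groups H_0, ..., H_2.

H_0 ≅ Z,  H_1 ≅ Z ⊕ Z/2,  H_2 = 0.

H_0: b_0 = 10 − 0 − 9 = 1; torsion from ∂_1 factors > 1: none. So H_0 ≅ Z.
H_1: b_1 = 30 − 9 − 20 = 1; torsion from ∂_2 factors > 1: [2]. So H_1 ≅ Z ⊕ Z/2.
H_2: b_2 = 20 − 20 − 0 = 0; torsion from ∂_3 factors > 1: none. So H_2 ≅ 0.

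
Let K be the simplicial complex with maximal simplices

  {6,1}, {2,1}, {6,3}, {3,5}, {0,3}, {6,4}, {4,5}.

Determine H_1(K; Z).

H_1 ≅ Z.

Order the vertices as 0 < 1 < 2 < 3 < 4 < 5 < 6. Listing each simplex with vertices in this order, K has dimension 1 with simplices:

  0-simplices (7): [0], [1], [2], [3], [4], [5], [6]
  1-simplices (7): [0,3], [1,2], [1,6], [3,5], [3,6], [4,5], [4,6]

giving chain groups C_0 ≅ Z^7, C_1 ≅ Z^7.

∂_1: C_1 → C_0 is given by ∂[p,q] = [q] − [p].
The resulting 7×7 matrix has rank 6, and its Smith normal form has invariant factors (1,1,1,1,1,1).

Computing H_k = (kernel of ∂_k) / (image of ∂_{k+1}):

  H_1: rank ker ∂_1 − rank ∂_2 = (7 − 6) − 0 = 1, and there is no ∂_2, so H_1 = Z.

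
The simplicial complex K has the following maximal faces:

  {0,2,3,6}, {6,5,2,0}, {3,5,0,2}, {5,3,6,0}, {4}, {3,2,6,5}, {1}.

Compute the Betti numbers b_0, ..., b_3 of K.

Order the vertices as 0 < 1 < 2 < 3 < 4 < 5 < 6. Listing each simplex with vertices in this order, K has dimension 3 with simplices:

  0-simplices (7): [0], [1], [2], [3], [4], [5], [6]
  1-simplices (10): [0,2], [0,3], [0,5], [0,6], [2,3], [2,5], [2,6], [3,5], [3,6], [5,6]
  2-simplices (10): [0,2,3], [0,2,5], [0,2,6], [0,3,5], [0,3,6], [0,5,6], [2,3,5], [2,3,6], [2,5,6], [3,5,6]
  3-simplices (5): [0,2,3,5], [0,2,3,6], [0,2,5,6], [0,3,5,6], [2,3,5,6]

Hence C_0 ≅ Z^7, C_1 ≅ Z^10, C_2 ≅ Z^10, C_3 ≅ Z^5.

∂_1: C_1 → C_0 sends each edge [p,q] (with p < q) to q − p. For instance
  ∂[0,6] = [6] − [0].
As a 7×10 matrix over Z this has rank 4, with invariant factors (1,1,1,1).

∂_2: C_2 → C_1 sends each 2-simplex [p,q,r] to [q,r] − [p,r] + [p,q]. For instance
  ∂[3,5,6] = [5,6] − [3,6] + [3,5],
  ∂[0,2,5] = [2,5] − [0,5] + [0,2].
The resulting 10×10 matrix has rank 6, and its Smith normal form has invariant factors (1,1,1,1,1,1).

Boundary ∂_3: C_3 → C_2 sends each 3-simplex σ to the alternating sum Σ_i (−1)^i (σ with its i-th vertex removed). For instance
  ∂[0,3,5,6] = [3,5,6] − [0,5,6] + [0,3,6] − [0,3,5],
  ∂[0,2,3,6] = [2,3,6] − [0,3,6] + [0,2,6] − [0,2,3].
As a 10×5 matrix over Z this has rank 4, with invariant factors (1,1,1,1).

From H_k ≅ ker(∂_k) / im(∂_{k+1}) we obtain:

  H_0: rank C_0 − rank ∂_1 = 7 − 4 = 3, and the invariant factors of ∂_1 are all 1, so H_0 ≅ Z^3.
  H_1: rank ker ∂_1 − rank ∂_2 = (10 − 4) − 6 = 0, and the invariant factors of ∂_2 are all 1, so H_1 ≅ 0.
  H_2: rank ker ∂_2 − rank ∂_3 = (10 − 6) − 4 = 0, and the invariant factors of ∂_3 are all 1, so H_2 ≅ 0.
  H_3: rank ker ∂_3 − rank ∂_4 = (5 − 4) − 0 = 1, and there is no ∂_4, so H_3 ≅ Z.

Hence the Betti numbers are b_0 = 3, b_1 = 0, b_2 = 0, b_3 = 1.

b_0 = 3, b_1 = 0, b_2 = 0, b_3 = 1.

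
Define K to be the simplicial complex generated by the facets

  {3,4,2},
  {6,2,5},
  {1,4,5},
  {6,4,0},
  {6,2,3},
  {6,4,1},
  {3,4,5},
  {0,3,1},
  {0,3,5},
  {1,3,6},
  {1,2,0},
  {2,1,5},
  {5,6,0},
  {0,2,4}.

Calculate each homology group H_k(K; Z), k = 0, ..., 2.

H_0 ≅ Z,  H_1 ≅ Z^2,  H_2 ≅ Z.

Order the vertices as 0 < 1 < 2 < 3 < 4 < 5 < 6. Listing each simplex with vertices in this order, K has dimension 2 with simplices:

  0-simplices (7): [0], [1], [2], [3], [4], [5], [6]
  1-simplices (21): [0,1], [0,2], [0,3], [0,4], [0,5], [0,6], [1,2], [1,3], [1,4], [1,5], [1,6], [2,3], [2,4], [2,5], [2,6], [3,4], [3,5], [3,6], [4,5], [4,6], [5,6]
  2-simplices (14): [0,1,2], [0,1,3], [0,2,4], [0,3,5], [0,4,6], [0,5,6], [1,2,5], [1,3,6], [1,4,5], [1,4,6], [2,3,4], [2,3,6], [2,5,6], [3,4,5]

giving chain groups C_0 ≅ Z^7, C_1 ≅ Z^21, C_2 ≅ Z^14.

The boundary map ∂_1: C_1 → C_0 is given by ∂[p,q] = [q] − [p]. For instance
  ∂[4,5] = [5] − [4].
The resulting 7×21 matrix has rank 6, and its Smith normal form has invariant factors (1,1,1,1,1,1).

The boundary map ∂_2: C_2 → C_1 acts by ∂[p,q,r] = [q,r] − [p,r] + [p,q]. For instance
  ∂[2,5,6] = [5,6] − [2,6] + [2,5],
  ∂[0,1,2] = [1,2] − [0,2] + [0,1].
As a 21×14 matrix over Z this has rank 13, with invariant factors (1,1,1,1,1,1,1,1,1,1,1,1,1).

Now H_k = ker ∂_k / im ∂_{k+1}, so:

  H_0: rank C_0 − rank ∂_1 = 7 − 6 = 1, and the invariant factors of ∂_1 are all 1, so H_0 ≅ Z.
  H_1: rank ker ∂_1 − rank ∂_2 = (21 − 6) − 13 = 2, and the invariant factors of ∂_2 are all 1, so H_1 ≅ Z^2.
  H_2: rank ker ∂_2 − rank ∂_3 = (14 − 13) − 0 = 1, and there is no ∂_3, so H_2 ≅ Z.

(K is a triangulation of the torus T^2.)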